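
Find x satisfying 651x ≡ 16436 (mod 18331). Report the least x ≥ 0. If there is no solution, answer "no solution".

1405

First find gcd(651, 18331):
18331 = 28×651 + 103
651 = 6×103 + 33
103 = 3×33 + 4
33 = 8×4 + 1
4 = 4×1 + 0
gcd = 1, so a unique solution mod 18331 exists.
Back-substitute for the Bézout coefficients:
1 = 33 − 8·4
1 = −8·103 + 25·33
1 = 25·651 − 158·103
1 = −158·18331 + 4449·651
So 651·(4449) ≡ 1 (mod 18331), giving 651⁻¹ ≡ 4449.
x ≡ 651⁻¹·16436 ≡ 4449·16436 ≡ 1405 (mod 18331).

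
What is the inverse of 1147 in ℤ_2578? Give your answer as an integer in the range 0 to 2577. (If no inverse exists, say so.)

1407

Run Euclid on (2578, 1147):
2578 = 2*1147 + 284
1147 = 4*284 + 11
284 = 25*11 + 9
11 = 1*9 + 2
9 = 4*2 + 1
2 = 2*1 + 0
gcd = 1, so the inverse exists. Back-substitute:
1 = 9 − 4·2
1 = −4·11 + 5·9
1 = 5·284 − 129·11
1 = −129·1147 + 521·284
1 = 521·2578 − 1171·1147
So 1147·(-1171) ≡ 1 (mod 2578), and -1171 ≡ 1407 (mod 2578).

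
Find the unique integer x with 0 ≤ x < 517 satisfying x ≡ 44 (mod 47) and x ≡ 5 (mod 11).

Write x = 44 + 47·k. Then 47·k ≡ 5 − 44 ≡ 5 (mod 11).
Need 47⁻¹ mod 11. Extended Euclid on (11, 3):
11 = 3·3 + 2
3 = 1·2 + 1
2 = 2·1 + 0
Back-substitute:
1 = 3 − 2
1 = −11 + 4·3
47⁻¹ ≡ 4 (mod 11), so k ≡ 4·5 ≡ 9 (mod 11).
x = 44 + 47·9 = 467.

467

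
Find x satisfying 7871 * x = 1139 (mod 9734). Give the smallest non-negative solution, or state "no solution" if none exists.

757

First find gcd(7871, 9734):
9734 = 1*7871 + 1863
7871 = 4*1863 + 419
1863 = 4*419 + 187
419 = 2*187 + 45
187 = 4*45 + 7
45 = 6*7 + 3
7 = 2*3 + 1
3 = 3*1 + 0
gcd = 1, so a unique solution mod 9734 exists.
Back-substitute for the Bézout coefficients:
1 = 7 − 2·3
1 = −2·45 + 13·7
1 = 13·187 − 54·45
1 = −54·419 + 121·187
1 = 121·1863 − 538·419
1 = −538·7871 + 2273·1863
1 = 2273·9734 − 2811·7871
So 7871·(-2811) ≡ 1 (mod 9734), giving 7871⁻¹ ≡ 6923.
x ≡ 7871⁻¹·1139 ≡ 6923·1139 ≡ 757 (mod 9734).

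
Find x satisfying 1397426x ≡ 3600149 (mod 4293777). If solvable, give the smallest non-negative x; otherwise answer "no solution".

2207932

First find gcd(1397426, 4293777):
4293777 = 3*1397426 + 101499
1397426 = 13*101499 + 77939
101499 = 1*77939 + 23560
77939 = 3*23560 + 7259
23560 = 3*7259 + 1783
7259 = 4*1783 + 127
1783 = 14*127 + 5
127 = 25*5 + 2
5 = 2*2 + 1
2 = 2*1 + 0
gcd = 1, so a unique solution mod 4293777 exists.
Back-substitute for the Bézout coefficients:
1 = 5 − 2·2
1 = −2·127 + 51·5
1 = 51·1783 − 716·127
1 = −716·7259 + 2915·1783
1 = 2915·23560 − 9461·7259
1 = −9461·77939 + 31298·23560
1 = 31298·101499 − 40759·77939
1 = −40759·1397426 + 561165·101499
1 = 561165·4293777 − 1724254·1397426
So 1397426·(-1724254) ≡ 1 (mod 4293777), giving 1397426⁻¹ ≡ 2569523.
x ≡ 1397426⁻¹·3600149 ≡ 2569523·3600149 ≡ 2207932 (mod 4293777).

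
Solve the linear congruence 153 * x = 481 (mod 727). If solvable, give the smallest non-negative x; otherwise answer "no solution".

First find gcd(153, 727):
727 = 4*153 + 115
153 = 1*115 + 38
115 = 3*38 + 1
38 = 38*1 + 0
gcd = 1, so a unique solution mod 727 exists.
Back-substitute for the Bézout coefficients:
1 = 115 − 3·38
1 = −3·153 + 4·115
1 = 4·727 − 19·153
So 153·(-19) ≡ 1 (mod 727), giving 153⁻¹ ≡ 708.
x ≡ 153⁻¹·481 ≡ 708·481 ≡ 312 (mod 727).

312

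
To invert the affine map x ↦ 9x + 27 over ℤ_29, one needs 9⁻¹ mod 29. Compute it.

13

Run Euclid on (29, 9):
29 = 3*9 + 2
9 = 4*2 + 1
2 = 2*1 + 0
Since gcd(9, 29) = 1, back-substitute to write 1 as a combination:
1 = 9 − 4·2
1 = −4·29 + 13·9
So 9·13 ≡ 1 (mod 29).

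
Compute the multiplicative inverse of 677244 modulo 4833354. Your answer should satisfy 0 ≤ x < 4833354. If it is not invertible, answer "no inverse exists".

no inverse exists

Compute gcd(677244, 4833354):
4833354 = 7×677244 + 92646
677244 = 7×92646 + 28722
92646 = 3×28722 + 6480
28722 = 4×6480 + 2802
6480 = 2×2802 + 876
2802 = 3×876 + 174
876 = 5×174 + 6
174 = 29×6 + 0
gcd(677244, 4833354) = 6 ≠ 1, so 677244 has no multiplicative inverse modulo 4833354.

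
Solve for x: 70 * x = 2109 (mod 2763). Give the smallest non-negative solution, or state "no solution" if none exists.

2280

First find gcd(70, 2763):
2763 = 39×70 + 33
70 = 2×33 + 4
33 = 8×4 + 1
4 = 4×1 + 0
gcd = 1, so a unique solution mod 2763 exists.
Back-substitute for the Bézout coefficients:
1 = 33 − 8·4
1 = −8·70 + 17·33
1 = 17·2763 − 671·70
So 70·(-671) ≡ 1 (mod 2763), giving 70⁻¹ ≡ 2092.
x ≡ 70⁻¹·2109 ≡ 2092·2109 ≡ 2280 (mod 2763).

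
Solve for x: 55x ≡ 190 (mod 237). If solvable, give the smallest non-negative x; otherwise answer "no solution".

25

First find gcd(55, 237):
237 = 4×55 + 17
55 = 3×17 + 4
17 = 4×4 + 1
4 = 4×1 + 0
gcd = 1, so a unique solution mod 237 exists.
Back-substitute for the Bézout coefficients:
1 = 17 − 4·4
1 = −4·55 + 13·17
1 = 13·237 − 56·55
So 55·(-56) ≡ 1 (mod 237), giving 55⁻¹ ≡ 181.
x ≡ 55⁻¹·190 ≡ 181·190 ≡ 25 (mod 237).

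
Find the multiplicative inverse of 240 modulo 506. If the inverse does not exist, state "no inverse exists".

Euclidean algorithm on 506, 240:
506 = 2×240 + 26
240 = 9×26 + 6
26 = 4×6 + 2
6 = 3×2 + 0
The gcd is 2, not 1, hence no inverse exists.

no inverse exists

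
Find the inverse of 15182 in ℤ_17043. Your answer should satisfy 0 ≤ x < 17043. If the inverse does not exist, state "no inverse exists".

11420

gcd(17043, 15182) by repeated division:
17043 = 1*15182 + 1861
15182 = 8*1861 + 294
1861 = 6*294 + 97
294 = 3*97 + 3
97 = 32*3 + 1
3 = 3*1 + 0
The gcd is 1. Working backward:
1 = 97 − 32·3
1 = −32·294 + 97·97
1 = 97·1861 − 614·294
1 = −614·15182 + 5009·1861
1 = 5009·17043 − 5623·15182
So 15182·(-5623) ≡ 1 (mod 17043), and -5623 ≡ 11420 (mod 17043).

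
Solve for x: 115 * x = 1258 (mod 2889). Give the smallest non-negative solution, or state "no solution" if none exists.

First find gcd(115, 2889):
2889 = 25*115 + 14
115 = 8*14 + 3
14 = 4*3 + 2
3 = 1*2 + 1
2 = 2*1 + 0
gcd = 1, so a unique solution mod 2889 exists.
Back-substitute for the Bézout coefficients:
1 = 3 − 2
1 = −14 + 5·3
1 = 5·115 − 41·14
1 = −41·2889 + 1030·115
So 115·(1030) ≡ 1 (mod 2889), giving 115⁻¹ ≡ 1030.
x ≡ 115⁻¹·1258 ≡ 1030·1258 ≡ 1468 (mod 2889).

1468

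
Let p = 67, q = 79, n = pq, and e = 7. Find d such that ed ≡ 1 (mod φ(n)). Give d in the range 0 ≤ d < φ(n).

1471

φ(n) = (p−1)(q−1) = 66·78 = 5148.
Need d with 7·d ≡ 1 (mod 5148). Apply the extended Euclidean algorithm:
5148 = 735×7 + 3
7 = 2×3 + 1
3 = 3×1 + 0
Back-substitute:
1 = 7 − 2·3
1 = −2·5148 + 1471·7
So 7·1471 ≡ 1 (mod 5148), hence d = 1471.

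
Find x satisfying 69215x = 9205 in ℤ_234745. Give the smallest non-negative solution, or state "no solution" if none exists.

3178

First find gcd(69215, 234745):
234745 = 3·69215 + 27100
69215 = 2·27100 + 15015
27100 = 1·15015 + 12085
15015 = 1·12085 + 2930
12085 = 4·2930 + 365
2930 = 8·365 + 10
365 = 36·10 + 5
10 = 2·5 + 0
gcd = 5 and 5 | 9205, so solutions exist. Divide through by 5: 13843x ≡ 1841 (mod 46949).
Now find 13843⁻¹ mod 46949:
46949 = 3·13843 + 5420
13843 = 2·5420 + 3003
5420 = 1·3003 + 2417
3003 = 1·2417 + 586
2417 = 4·586 + 73
586 = 8·73 + 2
73 = 36·2 + 1
2 = 2·1 + 0
Back-substitute:
1 = 73 − 36·2
1 = −36·586 + 289·73
1 = 289·2417 − 1192·586
1 = −1192·3003 + 1481·2417
1 = 1481·5420 − 2673·3003
1 = −2673·13843 + 6827·5420
1 = 6827·46949 − 23154·13843
So 13843·(-23154) ≡ 1 (mod 46949), i.e. 13843⁻¹ ≡ 23795.
Then x ≡ 23795·1841 ≡ 3178 (mod 46949); the smallest non-negative solution is x = 3178.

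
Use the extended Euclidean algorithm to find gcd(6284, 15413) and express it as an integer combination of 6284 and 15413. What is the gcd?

1

Apply Euclid's algorithm to 15413 and 6284:
15413 = 2*6284 + 2845
6284 = 2*2845 + 594
2845 = 4*594 + 469
594 = 1*469 + 125
469 = 3*125 + 94
125 = 1*94 + 31
94 = 3*31 + 1
31 = 31*1 + 0
gcd(6284, 15413) = 1.
Express as a combination:
1 = 94 − 3·31
1 = −3·125 + 4·94
1 = 4·469 − 15·125
1 = −15·594 + 19·469
1 = 19·2845 − 91·594
1 = −91·6284 + 201·2845
1 = 201·15413 − 493·6284
So 1 = (201)·15413 + (-493)·6284.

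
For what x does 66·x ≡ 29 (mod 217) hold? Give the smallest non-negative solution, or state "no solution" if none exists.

201

First find gcd(66, 217):
217 = 3×66 + 19
66 = 3×19 + 9
19 = 2×9 + 1
9 = 9×1 + 0
gcd = 1, so a unique solution mod 217 exists.
Back-substitute for the Bézout coefficients:
1 = 19 − 2·9
1 = −2·66 + 7·19
1 = 7·217 − 23·66
So 66·(-23) ≡ 1 (mod 217), giving 66⁻¹ ≡ 194.
x ≡ 66⁻¹·29 ≡ 194·29 ≡ 201 (mod 217).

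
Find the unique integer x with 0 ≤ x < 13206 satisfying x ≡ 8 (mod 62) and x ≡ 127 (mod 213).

Write x = 8 + 62·k. Then 62·k ≡ 127 − 8 ≡ 119 (mod 213).
Need 62⁻¹ mod 213. Extended Euclid on (213, 62):
213 = 3×62 + 27
62 = 2×27 + 8
27 = 3×8 + 3
8 = 2×3 + 2
3 = 1×2 + 1
2 = 2×1 + 0
Back-substitute:
1 = 3 − 2
1 = −8 + 3·3
1 = 3·27 − 10·8
1 = −10·62 + 23·27
1 = 23·213 − 79·62
62⁻¹ ≡ 134 (mod 213), so k ≡ 134·119 ≡ 184 (mod 213).
x = 8 + 62·184 = 11416.

11416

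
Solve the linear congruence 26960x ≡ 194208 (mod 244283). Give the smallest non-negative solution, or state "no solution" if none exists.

41905

First find gcd(26960, 244283):
244283 = 9·26960 + 1643
26960 = 16·1643 + 672
1643 = 2·672 + 299
672 = 2·299 + 74
299 = 4·74 + 3
74 = 24·3 + 2
3 = 1·2 + 1
2 = 2·1 + 0
gcd = 1, so a unique solution mod 244283 exists.
Back-substitute for the Bézout coefficients:
1 = 3 − 2
1 = −74 + 25·3
1 = 25·299 − 101·74
1 = −101·672 + 227·299
1 = 227·1643 − 555·672
1 = −555·26960 + 9107·1643
1 = 9107·244283 − 82518·26960
So 26960·(-82518) ≡ 1 (mod 244283), giving 26960⁻¹ ≡ 161765.
x ≡ 26960⁻¹·194208 ≡ 161765·194208 ≡ 41905 (mod 244283).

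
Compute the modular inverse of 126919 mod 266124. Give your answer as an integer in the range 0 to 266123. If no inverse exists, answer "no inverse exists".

Apply the Euclidean algorithm to 266124 and 126919:
266124 = 2*126919 + 12286
126919 = 10*12286 + 4059
12286 = 3*4059 + 109
4059 = 37*109 + 26
109 = 4*26 + 5
26 = 5*5 + 1
5 = 5*1 + 0
The gcd is 1. Working backward:
1 = 26 − 5·5
1 = −5·109 + 21·26
1 = 21·4059 − 782·109
1 = −782·12286 + 2367·4059
1 = 2367·126919 − 24452·12286
1 = −24452·266124 + 51271·126919
So 126919·51271 ≡ 1 (mod 266124).

51271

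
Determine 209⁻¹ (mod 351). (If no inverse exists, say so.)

131

Extended Euclidean algorithm:
351 = 1×209 + 142
209 = 1×142 + 67
142 = 2×67 + 8
67 = 8×8 + 3
8 = 2×3 + 2
3 = 1×2 + 1
2 = 2×1 + 0
The gcd is 1. Working backward:
1 = 3 − 2
1 = −8 + 3·3
1 = 3·67 − 25·8
1 = −25·142 + 53·67
1 = 53·209 − 78·142
1 = −78·351 + 131·209
So 209·131 ≡ 1 (mod 351).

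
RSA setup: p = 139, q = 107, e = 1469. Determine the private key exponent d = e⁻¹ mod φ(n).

11561

φ(n) = (p−1)(q−1) = 138·106 = 14628.
Need d with 1469·d ≡ 1 (mod 14628). Apply the extended Euclidean algorithm:
14628 = 9*1469 + 1407
1469 = 1*1407 + 62
1407 = 22*62 + 43
62 = 1*43 + 19
43 = 2*19 + 5
19 = 3*5 + 4
5 = 1*4 + 1
4 = 4*1 + 0
Back-substitute:
1 = 5 − 4
1 = −19 + 4·5
1 = 4·43 − 9·19
1 = −9·62 + 13·43
1 = 13·1407 − 295·62
1 = −295·1469 + 308·1407
1 = 308·14628 − 3067·1469
So 1469·(-3067) ≡ 1 (mod 14628), hence d ≡ -3067 ≡ 11561 (mod 14628).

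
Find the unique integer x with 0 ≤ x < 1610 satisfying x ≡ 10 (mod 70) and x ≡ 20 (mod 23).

Write x = 10 + 70·k. Then 70·k ≡ 20 − 10 ≡ 10 (mod 23).
Need 70⁻¹ mod 23. Extended Euclid on (23, 1):
23 = 23·1 + 0
70⁻¹ ≡ 1 (mod 23), so k ≡ 1·10 ≡ 10 (mod 23).
x = 10 + 70·10 = 710.

710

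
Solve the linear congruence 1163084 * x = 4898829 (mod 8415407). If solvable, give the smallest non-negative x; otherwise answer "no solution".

First find gcd(1163084, 8415407):
8415407 = 7*1163084 + 273819
1163084 = 4*273819 + 67808
273819 = 4*67808 + 2587
67808 = 26*2587 + 546
2587 = 4*546 + 403
546 = 1*403 + 143
403 = 2*143 + 117
143 = 1*117 + 26
117 = 4*26 + 13
26 = 2*13 + 0
gcd = 13 and 13 | 4898829, so solutions exist. Divide through by 13: 89468x ≡ 376833 (mod 647339).
Now find 89468⁻¹ mod 647339:
647339 = 7×89468 + 21063
89468 = 4×21063 + 5216
21063 = 4×5216 + 199
5216 = 26×199 + 42
199 = 4×42 + 31
42 = 1×31 + 11
31 = 2×11 + 9
11 = 1×9 + 2
9 = 4×2 + 1
2 = 2×1 + 0
Back-substitute:
1 = 9 − 4·2
1 = −4·11 + 5·9
1 = 5·31 − 14·11
1 = −14·42 + 19·31
1 = 19·199 − 90·42
1 = −90·5216 + 2359·199
1 = 2359·21063 − 9526·5216
1 = −9526·89468 + 40463·21063
1 = 40463·647339 − 292767·89468
So 89468·(-292767) ≡ 1 (mod 647339), i.e. 89468⁻¹ ≡ 354572.
Then x ≡ 354572·376833 ≡ 424181 (mod 647339); the smallest non-negative solution is x = 424181.

424181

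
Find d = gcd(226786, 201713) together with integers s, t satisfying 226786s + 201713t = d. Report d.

Apply Euclid's algorithm to 226786 and 201713:
226786 = 1·201713 + 25073
201713 = 8·25073 + 1129
25073 = 22·1129 + 235
1129 = 4·235 + 189
235 = 1·189 + 46
189 = 4·46 + 5
46 = 9·5 + 1
5 = 5·1 + 0
gcd(226786, 201713) = 1.
Working backward:
1 = 46 − 9·5
1 = −9·189 + 37·46
1 = 37·235 − 46·189
1 = −46·1129 + 221·235
1 = 221·25073 − 4908·1129
1 = −4908·201713 + 39485·25073
1 = 39485·226786 − 44393·201713
So 1 = (39485)·226786 + (-44393)·201713.

1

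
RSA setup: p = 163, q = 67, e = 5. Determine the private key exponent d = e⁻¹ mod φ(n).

φ(n) = (p−1)(q−1) = 162·66 = 10692.
Need d with 5·d ≡ 1 (mod 10692). Apply the extended Euclidean algorithm:
10692 = 2138×5 + 2
5 = 2×2 + 1
2 = 2×1 + 0
Back-substitute:
1 = 5 − 2·2
1 = −2·10692 + 4277·5
So 5·4277 ≡ 1 (mod 10692), hence d = 4277.

4277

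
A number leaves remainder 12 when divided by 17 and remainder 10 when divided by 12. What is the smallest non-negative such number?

46

Write x = 12 + 17·k. Then 17·k ≡ 10 − 12 ≡ 10 (mod 12).
Need 17⁻¹ mod 12. Extended Euclid on (12, 5):
12 = 2×5 + 2
5 = 2×2 + 1
2 = 2×1 + 0
Back-substitute:
1 = 5 − 2·2
1 = −2·12 + 5·5
17⁻¹ ≡ 5 (mod 12), so k ≡ 5·10 ≡ 2 (mod 12).
x = 12 + 17·2 = 46.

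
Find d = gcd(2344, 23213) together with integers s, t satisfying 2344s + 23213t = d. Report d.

1

Apply Euclid's algorithm to 23213 and 2344:
23213 = 9×2344 + 2117
2344 = 1×2117 + 227
2117 = 9×227 + 74
227 = 3×74 + 5
74 = 14×5 + 4
5 = 1×4 + 1
4 = 4×1 + 0
gcd(2344, 23213) = 1.
Express as a combination:
1 = 5 − 4
1 = −74 + 15·5
1 = 15·227 − 46·74
1 = −46·2117 + 429·227
1 = 429·2344 − 475·2117
1 = −475·23213 + 4704·2344
So 1 = (-475)·23213 + (4704)·2344.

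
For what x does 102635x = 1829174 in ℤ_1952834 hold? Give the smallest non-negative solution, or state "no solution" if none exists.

no solution

gcd(102635, 1952834):
1952834 = 19*102635 + 2769
102635 = 37*2769 + 182
2769 = 15*182 + 39
182 = 4*39 + 26
39 = 1*26 + 13
26 = 2*13 + 0
gcd = 13, but 13 ∤ 1829174, so the congruence has no solution.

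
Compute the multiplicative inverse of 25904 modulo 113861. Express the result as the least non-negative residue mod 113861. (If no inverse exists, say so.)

37498

Run Euclid on (113861, 25904):
113861 = 4·25904 + 10245
25904 = 2·10245 + 5414
10245 = 1·5414 + 4831
5414 = 1·4831 + 583
4831 = 8·583 + 167
583 = 3·167 + 82
167 = 2·82 + 3
82 = 27·3 + 1
3 = 3·1 + 0
gcd = 1, so the inverse exists. Back-substitute:
1 = 82 − 27·3
1 = −27·167 + 55·82
1 = 55·583 − 192·167
1 = −192·4831 + 1591·583
1 = 1591·5414 − 1783·4831
1 = −1783·10245 + 3374·5414
1 = 3374·25904 − 8531·10245
1 = −8531·113861 + 37498·25904
So 25904·37498 ≡ 1 (mod 113861).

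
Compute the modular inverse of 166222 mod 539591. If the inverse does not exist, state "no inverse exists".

Run Euclid on (539591, 166222):
539591 = 3*166222 + 40925
166222 = 4*40925 + 2522
40925 = 16*2522 + 573
2522 = 4*573 + 230
573 = 2*230 + 113
230 = 2*113 + 4
113 = 28*4 + 1
4 = 4*1 + 0
The gcd is 1. Working backward:
1 = 113 − 28·4
1 = −28·230 + 57·113
1 = 57·573 − 142·230
1 = −142·2522 + 625·573
1 = 625·40925 − 10142·2522
1 = −10142·166222 + 41193·40925
1 = 41193·539591 − 133721·166222
Thus 166222·(-133721) ≡ 1 (mod 539591); reducing, -133721 mod 539591 = 405870.

405870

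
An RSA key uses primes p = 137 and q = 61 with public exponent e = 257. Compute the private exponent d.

φ(n) = (p−1)(q−1) = 136·60 = 8160.
Need d with 257·d ≡ 1 (mod 8160). Apply the extended Euclidean algorithm:
8160 = 31*257 + 193
257 = 1*193 + 64
193 = 3*64 + 1
64 = 64*1 + 0
Back-substitute:
1 = 193 − 3·64
1 = −3·257 + 4·193
1 = 4·8160 − 127·257
So 257·(-127) ≡ 1 (mod 8160), hence d ≡ -127 ≡ 8033 (mod 8160).

8033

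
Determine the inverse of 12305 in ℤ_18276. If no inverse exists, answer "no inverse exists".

Run Euclid on (18276, 12305):
18276 = 1*12305 + 5971
12305 = 2*5971 + 363
5971 = 16*363 + 163
363 = 2*163 + 37
163 = 4*37 + 15
37 = 2*15 + 7
15 = 2*7 + 1
7 = 7*1 + 0
Since gcd(12305, 18276) = 1, back-substitute to write 1 as a combination:
1 = 15 − 2·7
1 = −2·37 + 5·15
1 = 5·163 − 22·37
1 = −22·363 + 49·163
1 = 49·5971 − 806·363
1 = −806·12305 + 1661·5971
1 = 1661·18276 − 2467·12305
Thus 12305·(-2467) ≡ 1 (mod 18276); reducing, -2467 mod 18276 = 15809.

15809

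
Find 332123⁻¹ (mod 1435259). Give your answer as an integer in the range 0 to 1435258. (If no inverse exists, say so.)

1127981

Extended Euclidean algorithm:
1435259 = 4·332123 + 106767
332123 = 3·106767 + 11822
106767 = 9·11822 + 369
11822 = 32·369 + 14
369 = 26·14 + 5
14 = 2·5 + 4
5 = 1·4 + 1
4 = 4·1 + 0
gcd = 1, so the inverse exists. Back-substitute:
1 = 5 − 4
1 = −14 + 3·5
1 = 3·369 − 79·14
1 = −79·11822 + 2531·369
1 = 2531·106767 − 22858·11822
1 = −22858·332123 + 71105·106767
1 = 71105·1435259 − 307278·332123
So 332123·(-307278) ≡ 1 (mod 1435259), and -307278 ≡ 1127981 (mod 1435259).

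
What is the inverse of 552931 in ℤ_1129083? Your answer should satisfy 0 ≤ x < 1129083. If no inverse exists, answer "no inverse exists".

855139

gcd(1129083, 552931) by repeated division:
1129083 = 2*552931 + 23221
552931 = 23*23221 + 18848
23221 = 1*18848 + 4373
18848 = 4*4373 + 1356
4373 = 3*1356 + 305
1356 = 4*305 + 136
305 = 2*136 + 33
136 = 4*33 + 4
33 = 8*4 + 1
4 = 4*1 + 0
Since gcd(552931, 1129083) = 1, back-substitute to write 1 as a combination:
1 = 33 − 8·4
1 = −8·136 + 33·33
1 = 33·305 − 74·136
1 = −74·1356 + 329·305
1 = 329·4373 − 1061·1356
1 = −1061·18848 + 4573·4373
1 = 4573·23221 − 5634·18848
1 = −5634·552931 + 134155·23221
1 = 134155·1129083 − 273944·552931
Thus 552931·(-273944) ≡ 1 (mod 1129083); reducing, -273944 mod 1129083 = 855139.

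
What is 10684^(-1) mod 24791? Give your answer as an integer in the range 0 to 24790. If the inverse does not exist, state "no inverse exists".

gcd(24791, 10684) by repeated division:
24791 = 2×10684 + 3423
10684 = 3×3423 + 415
3423 = 8×415 + 103
415 = 4×103 + 3
103 = 34×3 + 1
3 = 3×1 + 0
The gcd is 1. Working backward:
1 = 103 − 34·3
1 = −34·415 + 137·103
1 = 137·3423 − 1130·415
1 = −1130·10684 + 3527·3423
1 = 3527·24791 − 8184·10684
Hence 10684⁻¹ ≡ -8184 ≡ 16607 (mod 24791).

16607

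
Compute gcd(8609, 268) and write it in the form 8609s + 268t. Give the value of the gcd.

1

Apply Euclid's algorithm to 8609 and 268:
8609 = 32·268 + 33
268 = 8·33 + 4
33 = 8·4 + 1
4 = 4·1 + 0
gcd(8609, 268) = 1.
Express as a combination:
1 = 33 − 8·4
1 = −8·268 + 65·33
1 = 65·8609 − 2088·268
So 1 = (65)·8609 + (-2088)·268.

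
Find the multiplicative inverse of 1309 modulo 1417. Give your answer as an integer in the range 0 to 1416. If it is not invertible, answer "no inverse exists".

Apply the Euclidean algorithm to 1417 and 1309:
1417 = 1·1309 + 108
1309 = 12·108 + 13
108 = 8·13 + 4
13 = 3·4 + 1
4 = 4·1 + 0
gcd = 1, so the inverse exists. Back-substitute:
1 = 13 − 3·4
1 = −3·108 + 25·13
1 = 25·1309 − 303·108
1 = −303·1417 + 328·1309
So 1309·328 ≡ 1 (mod 1417).

328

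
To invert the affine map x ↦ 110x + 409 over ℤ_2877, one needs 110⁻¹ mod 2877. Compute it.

2537

Apply the Euclidean algorithm to 2877 and 110:
2877 = 26×110 + 17
110 = 6×17 + 8
17 = 2×8 + 1
8 = 8×1 + 0
The gcd is 1. Working backward:
1 = 17 − 2·8
1 = −2·110 + 13·17
1 = 13·2877 − 340·110
Hence 110⁻¹ ≡ -340 ≡ 2537 (mod 2877).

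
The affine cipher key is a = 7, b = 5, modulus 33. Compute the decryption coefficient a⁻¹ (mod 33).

19

gcd(33, 7) by repeated division:
33 = 4×7 + 5
7 = 1×5 + 2
5 = 2×2 + 1
2 = 2×1 + 0
gcd = 1, so the inverse exists. Back-substitute:
1 = 5 − 2·2
1 = −2·7 + 3·5
1 = 3·33 − 14·7
So 7·(-14) ≡ 1 (mod 33), and -14 ≡ 19 (mod 33).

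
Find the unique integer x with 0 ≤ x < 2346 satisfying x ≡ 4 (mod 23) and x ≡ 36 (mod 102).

Write x = 4 + 23·k. Then 23·k ≡ 36 − 4 ≡ 32 (mod 102).
Need 23⁻¹ mod 102. Extended Euclid on (102, 23):
102 = 4·23 + 10
23 = 2·10 + 3
10 = 3·3 + 1
3 = 3·1 + 0
Back-substitute:
1 = 10 − 3·3
1 = −3·23 + 7·10
1 = 7·102 − 31·23
23⁻¹ ≡ 71 (mod 102), so k ≡ 71·32 ≡ 28 (mod 102).
x = 4 + 23·28 = 648.

648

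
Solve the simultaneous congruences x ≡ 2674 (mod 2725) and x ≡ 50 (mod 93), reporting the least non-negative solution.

Write x = 2674 + 2725·k. Then 2725·k ≡ 50 − 2674 ≡ 73 (mod 93).
Need 2725⁻¹ mod 93. Extended Euclid on (93, 28):
93 = 3×28 + 9
28 = 3×9 + 1
9 = 9×1 + 0
Back-substitute:
1 = 28 − 3·9
1 = −3·93 + 10·28
2725⁻¹ ≡ 10 (mod 93), so k ≡ 10·73 ≡ 79 (mod 93).
x = 2674 + 2725·79 = 217949.

217949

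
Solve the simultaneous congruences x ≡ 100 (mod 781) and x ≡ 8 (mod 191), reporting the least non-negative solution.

48522

Write x = 100 + 781·k. Then 781·k ≡ 8 − 100 ≡ 99 (mod 191).
Need 781⁻¹ mod 191. Extended Euclid on (191, 17):
191 = 11·17 + 4
17 = 4·4 + 1
4 = 4·1 + 0
Back-substitute:
1 = 17 − 4·4
1 = −4·191 + 45·17
781⁻¹ ≡ 45 (mod 191), so k ≡ 45·99 ≡ 62 (mod 191).
x = 100 + 781·62 = 48522.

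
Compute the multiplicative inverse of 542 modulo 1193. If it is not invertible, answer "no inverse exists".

394

Apply the Euclidean algorithm to 1193 and 542:
1193 = 2×542 + 109
542 = 4×109 + 106
109 = 1×106 + 3
106 = 35×3 + 1
3 = 3×1 + 0
Since gcd(542, 1193) = 1, back-substitute to write 1 as a combination:
1 = 106 − 35·3
1 = −35·109 + 36·106
1 = 36·542 − 179·109
1 = −179·1193 + 394·542
So 542·394 ≡ 1 (mod 1193).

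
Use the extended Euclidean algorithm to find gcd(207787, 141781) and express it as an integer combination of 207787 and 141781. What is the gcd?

Apply Euclid's algorithm to 207787 and 141781:
207787 = 1×141781 + 66006
141781 = 2×66006 + 9769
66006 = 6×9769 + 7392
9769 = 1×7392 + 2377
7392 = 3×2377 + 261
2377 = 9×261 + 28
261 = 9×28 + 9
28 = 3×9 + 1
9 = 9×1 + 0
gcd(207787, 141781) = 1.
Working backward:
1 = 28 − 3·9
1 = −3·261 + 28·28
1 = 28·2377 − 255·261
1 = −255·7392 + 793·2377
1 = 793·9769 − 1048·7392
1 = −1048·66006 + 7081·9769
1 = 7081·141781 − 15210·66006
1 = −15210·207787 + 22291·141781
So 1 = (-15210)·207787 + (22291)·141781.

1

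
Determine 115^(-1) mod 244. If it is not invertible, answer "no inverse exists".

Extended Euclidean algorithm:
244 = 2·115 + 14
115 = 8·14 + 3
14 = 4·3 + 2
3 = 1·2 + 1
2 = 2·1 + 0
gcd = 1, so the inverse exists. Back-substitute:
1 = 3 − 2
1 = −14 + 5·3
1 = 5·115 − 41·14
1 = −41·244 + 87·115
So 115·87 ≡ 1 (mod 244).

87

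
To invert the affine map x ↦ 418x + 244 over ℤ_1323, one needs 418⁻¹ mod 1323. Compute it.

Extended Euclidean algorithm:
1323 = 3·418 + 69
418 = 6·69 + 4
69 = 17·4 + 1
4 = 4·1 + 0
gcd = 1, so the inverse exists. Back-substitute:
1 = 69 − 17·4
1 = −17·418 + 103·69
1 = 103·1323 − 326·418
Thus 418·(-326) ≡ 1 (mod 1323); reducing, -326 mod 1323 = 997.

997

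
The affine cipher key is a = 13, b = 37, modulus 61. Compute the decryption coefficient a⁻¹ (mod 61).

Apply the Euclidean algorithm to 61 and 13:
61 = 4×13 + 9
13 = 1×9 + 4
9 = 2×4 + 1
4 = 4×1 + 0
The gcd is 1. Working backward:
1 = 9 − 2·4
1 = −2·13 + 3·9
1 = 3·61 − 14·13
Hence 13⁻¹ ≡ -14 ≡ 47 (mod 61).

47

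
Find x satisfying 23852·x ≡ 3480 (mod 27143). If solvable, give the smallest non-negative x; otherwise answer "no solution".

First find gcd(23852, 27143):
27143 = 1×23852 + 3291
23852 = 7×3291 + 815
3291 = 4×815 + 31
815 = 26×31 + 9
31 = 3×9 + 4
9 = 2×4 + 1
4 = 4×1 + 0
gcd = 1, so a unique solution mod 27143 exists.
Back-substitute for the Bézout coefficients:
1 = 9 − 2·4
1 = −2·31 + 7·9
1 = 7·815 − 184·31
1 = −184·3291 + 743·815
1 = 743·23852 − 5385·3291
1 = −5385·27143 + 6128·23852
So 23852·(6128) ≡ 1 (mod 27143), giving 23852⁻¹ ≡ 6128.
x ≡ 23852⁻¹·3480 ≡ 6128·3480 ≡ 18185 (mod 27143).

18185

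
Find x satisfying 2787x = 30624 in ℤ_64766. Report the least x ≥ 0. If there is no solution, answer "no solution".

45884

First find gcd(2787, 64766):
64766 = 23·2787 + 665
2787 = 4·665 + 127
665 = 5·127 + 30
127 = 4·30 + 7
30 = 4·7 + 2
7 = 3·2 + 1
2 = 2·1 + 0
gcd = 1, so a unique solution mod 64766 exists.
Back-substitute for the Bézout coefficients:
1 = 7 − 3·2
1 = −3·30 + 13·7
1 = 13·127 − 55·30
1 = −55·665 + 288·127
1 = 288·2787 − 1207·665
1 = −1207·64766 + 28049·2787
So 2787·(28049) ≡ 1 (mod 64766), giving 2787⁻¹ ≡ 28049.
x ≡ 2787⁻¹·30624 ≡ 28049·30624 ≡ 45884 (mod 64766).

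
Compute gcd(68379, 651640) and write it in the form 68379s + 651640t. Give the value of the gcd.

1

Repeated division:
651640 = 9·68379 + 36229
68379 = 1·36229 + 32150
36229 = 1·32150 + 4079
32150 = 7·4079 + 3597
4079 = 1·3597 + 482
3597 = 7·482 + 223
482 = 2·223 + 36
223 = 6·36 + 7
36 = 5·7 + 1
7 = 7·1 + 0
gcd(68379, 651640) = 1.
Express as a combination:
1 = 36 − 5·7
1 = −5·223 + 31·36
1 = 31·482 − 67·223
1 = −67·3597 + 500·482
1 = 500·4079 − 567·3597
1 = −567·32150 + 4469·4079
1 = 4469·36229 − 5036·32150
1 = −5036·68379 + 9505·36229
1 = 9505·651640 − 90581·68379
So 1 = (9505)·651640 + (-90581)·68379.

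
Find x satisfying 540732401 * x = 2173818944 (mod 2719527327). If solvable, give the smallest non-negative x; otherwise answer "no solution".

First find gcd(540732401, 2719527327):
2719527327 = 5*540732401 + 15865322
540732401 = 34*15865322 + 1311453
15865322 = 12*1311453 + 127886
1311453 = 10*127886 + 32593
127886 = 3*32593 + 30107
32593 = 1*30107 + 2486
30107 = 12*2486 + 275
2486 = 9*275 + 11
275 = 25*11 + 0
gcd = 11 and 11 | 2173818944, so solutions exist. Divide through by 11: 49157491x ≡ 197619904 (mod 247229757).
Now find 49157491⁻¹ mod 247229757:
247229757 = 5·49157491 + 1442302
49157491 = 34·1442302 + 119223
1442302 = 12·119223 + 11626
119223 = 10·11626 + 2963
11626 = 3·2963 + 2737
2963 = 1·2737 + 226
2737 = 12·226 + 25
226 = 9·25 + 1
25 = 25·1 + 0
Back-substitute:
1 = 226 − 9·25
1 = −9·2737 + 109·226
1 = 109·2963 − 118·2737
1 = −118·11626 + 463·2963
1 = 463·119223 − 4748·11626
1 = −4748·1442302 + 57439·119223
1 = 57439·49157491 − 1957674·1442302
1 = −1957674·247229757 + 9845809·49157491
So 49157491⁻¹ ≡ 9845809 (mod 247229757).
Then x ≡ 9845809·197619904 ≡ 221451253 (mod 247229757); the smallest non-negative solution is x = 221451253.

221451253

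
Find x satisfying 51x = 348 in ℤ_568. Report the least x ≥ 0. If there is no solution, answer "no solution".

First find gcd(51, 568):
568 = 11·51 + 7
51 = 7·7 + 2
7 = 3·2 + 1
2 = 2·1 + 0
gcd = 1, so a unique solution mod 568 exists.
Back-substitute for the Bézout coefficients:
1 = 7 − 3·2
1 = −3·51 + 22·7
1 = 22·568 − 245·51
So 51·(-245) ≡ 1 (mod 568), giving 51⁻¹ ≡ 323.
x ≡ 51⁻¹·348 ≡ 323·348 ≡ 508 (mod 568).

508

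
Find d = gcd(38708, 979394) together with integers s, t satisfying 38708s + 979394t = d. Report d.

Repeated division:
979394 = 25×38708 + 11694
38708 = 3×11694 + 3626
11694 = 3×3626 + 816
3626 = 4×816 + 362
816 = 2×362 + 92
362 = 3×92 + 86
92 = 1×86 + 6
86 = 14×6 + 2
6 = 3×2 + 0
gcd(38708, 979394) = 2.
Working backward:
2 = 86 − 14·6
2 = −14·92 + 15·86
2 = 15·362 − 59·92
2 = −59·816 + 133·362
2 = 133·3626 − 591·816
2 = −591·11694 + 1906·3626
2 = 1906·38708 − 6309·11694
2 = −6309·979394 + 159631·38708
So 2 = (-6309)·979394 + (159631)·38708.

2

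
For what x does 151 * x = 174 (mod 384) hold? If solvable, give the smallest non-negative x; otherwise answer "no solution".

First find gcd(151, 384):
384 = 2*151 + 82
151 = 1*82 + 69
82 = 1*69 + 13
69 = 5*13 + 4
13 = 3*4 + 1
4 = 4*1 + 0
gcd = 1, so a unique solution mod 384 exists.
Back-substitute for the Bézout coefficients:
1 = 13 − 3·4
1 = −3·69 + 16·13
1 = 16·82 − 19·69
1 = −19·151 + 35·82
1 = 35·384 − 89·151
So 151·(-89) ≡ 1 (mod 384), giving 151⁻¹ ≡ 295.
x ≡ 151⁻¹·174 ≡ 295·174 ≡ 258 (mod 384).

258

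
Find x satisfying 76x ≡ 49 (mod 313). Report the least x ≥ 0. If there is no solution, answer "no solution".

13

First find gcd(76, 313):
313 = 4×76 + 9
76 = 8×9 + 4
9 = 2×4 + 1
4 = 4×1 + 0
gcd = 1, so a unique solution mod 313 exists.
Back-substitute for the Bézout coefficients:
1 = 9 − 2·4
1 = −2·76 + 17·9
1 = 17·313 − 70·76
So 76·(-70) ≡ 1 (mod 313), giving 76⁻¹ ≡ 243.
x ≡ 76⁻¹·49 ≡ 243·49 ≡ 13 (mod 313).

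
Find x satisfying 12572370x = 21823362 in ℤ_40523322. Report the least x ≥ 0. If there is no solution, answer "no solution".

First find gcd(12572370, 40523322):
40523322 = 3*12572370 + 2806212
12572370 = 4*2806212 + 1347522
2806212 = 2*1347522 + 111168
1347522 = 12*111168 + 13506
111168 = 8*13506 + 3120
13506 = 4*3120 + 1026
3120 = 3*1026 + 42
1026 = 24*42 + 18
42 = 2*18 + 6
18 = 3*6 + 0
gcd = 6 and 6 | 21823362, so solutions exist. Divide through by 6: 2095395x ≡ 3637227 (mod 6753887).
Now find 2095395⁻¹ mod 6753887:
6753887 = 3·2095395 + 467702
2095395 = 4·467702 + 224587
467702 = 2·224587 + 18528
224587 = 12·18528 + 2251
18528 = 8·2251 + 520
2251 = 4·520 + 171
520 = 3·171 + 7
171 = 24·7 + 3
7 = 2·3 + 1
3 = 3·1 + 0
Back-substitute:
1 = 7 − 2·3
1 = −2·171 + 49·7
1 = 49·520 − 149·171
1 = −149·2251 + 645·520
1 = 645·18528 − 5309·2251
1 = −5309·224587 + 64353·18528
1 = 64353·467702 − 134015·224587
1 = −134015·2095395 + 600413·467702
1 = 600413·6753887 − 1935254·2095395
So 2095395·(-1935254) ≡ 1 (mod 6753887), i.e. 2095395⁻¹ ≡ 4818633.
Then x ≡ 4818633·3637227 ≡ 3715725 (mod 6753887); the smallest non-negative solution is x = 3715725.

3715725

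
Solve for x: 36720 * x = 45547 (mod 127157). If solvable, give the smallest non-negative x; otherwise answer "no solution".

109875

First find gcd(36720, 127157):
127157 = 3×36720 + 16997
36720 = 2×16997 + 2726
16997 = 6×2726 + 641
2726 = 4×641 + 162
641 = 3×162 + 155
162 = 1×155 + 7
155 = 22×7 + 1
7 = 7×1 + 0
gcd = 1, so a unique solution mod 127157 exists.
Back-substitute for the Bézout coefficients:
1 = 155 − 22·7
1 = −22·162 + 23·155
1 = 23·641 − 91·162
1 = −91·2726 + 387·641
1 = 387·16997 − 2413·2726
1 = −2413·36720 + 5213·16997
1 = 5213·127157 − 18052·36720
So 36720·(-18052) ≡ 1 (mod 127157), giving 36720⁻¹ ≡ 109105.
x ≡ 36720⁻¹·45547 ≡ 109105·45547 ≡ 109875 (mod 127157).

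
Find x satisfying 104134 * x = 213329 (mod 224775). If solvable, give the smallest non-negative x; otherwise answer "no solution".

33431

First find gcd(104134, 224775):
224775 = 2×104134 + 16507
104134 = 6×16507 + 5092
16507 = 3×5092 + 1231
5092 = 4×1231 + 168
1231 = 7×168 + 55
168 = 3×55 + 3
55 = 18×3 + 1
3 = 3×1 + 0
gcd = 1, so a unique solution mod 224775 exists.
Back-substitute for the Bézout coefficients:
1 = 55 − 18·3
1 = −18·168 + 55·55
1 = 55·1231 − 403·168
1 = −403·5092 + 1667·1231
1 = 1667·16507 − 5404·5092
1 = −5404·104134 + 34091·16507
1 = 34091·224775 − 73586·104134
So 104134·(-73586) ≡ 1 (mod 224775), giving 104134⁻¹ ≡ 151189.
x ≡ 104134⁻¹·213329 ≡ 151189·213329 ≡ 33431 (mod 224775).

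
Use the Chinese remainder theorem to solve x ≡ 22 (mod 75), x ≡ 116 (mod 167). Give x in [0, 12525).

7297

Write x = 22 + 75·k. Then 75·k ≡ 116 − 22 ≡ 94 (mod 167).
Need 75⁻¹ mod 167. Extended Euclid on (167, 75):
167 = 2×75 + 17
75 = 4×17 + 7
17 = 2×7 + 3
7 = 2×3 + 1
3 = 3×1 + 0
Back-substitute:
1 = 7 − 2·3
1 = −2·17 + 5·7
1 = 5·75 − 22·17
1 = −22·167 + 49·75
75⁻¹ ≡ 49 (mod 167), so k ≡ 49·94 ≡ 97 (mod 167).
x = 22 + 75·97 = 7297.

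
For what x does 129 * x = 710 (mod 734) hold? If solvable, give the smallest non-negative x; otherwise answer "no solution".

290

First find gcd(129, 734):
734 = 5×129 + 89
129 = 1×89 + 40
89 = 2×40 + 9
40 = 4×9 + 4
9 = 2×4 + 1
4 = 4×1 + 0
gcd = 1, so a unique solution mod 734 exists.
Back-substitute for the Bézout coefficients:
1 = 9 − 2·4
1 = −2·40 + 9·9
1 = 9·89 − 20·40
1 = −20·129 + 29·89
1 = 29·734 − 165·129
So 129·(-165) ≡ 1 (mod 734), giving 129⁻¹ ≡ 569.
x ≡ 129⁻¹·710 ≡ 569·710 ≡ 290 (mod 734).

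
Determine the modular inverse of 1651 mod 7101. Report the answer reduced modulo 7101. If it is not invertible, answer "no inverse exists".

Run Euclid on (7101, 1651):
7101 = 4*1651 + 497
1651 = 3*497 + 160
497 = 3*160 + 17
160 = 9*17 + 7
17 = 2*7 + 3
7 = 2*3 + 1
3 = 3*1 + 0
Since gcd(1651, 7101) = 1, back-substitute to write 1 as a combination:
1 = 7 − 2·3
1 = −2·17 + 5·7
1 = 5·160 − 47·17
1 = −47·497 + 146·160
1 = 146·1651 − 485·497
1 = −485·7101 + 2086·1651
So 1651·2086 ≡ 1 (mod 7101).

2086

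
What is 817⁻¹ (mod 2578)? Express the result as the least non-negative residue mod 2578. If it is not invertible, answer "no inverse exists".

Apply the Euclidean algorithm to 2578 and 817:
2578 = 3×817 + 127
817 = 6×127 + 55
127 = 2×55 + 17
55 = 3×17 + 4
17 = 4×4 + 1
4 = 4×1 + 0
gcd = 1, so the inverse exists. Back-substitute:
1 = 17 − 4·4
1 = −4·55 + 13·17
1 = 13·127 − 30·55
1 = −30·817 + 193·127
1 = 193·2578 − 609·817
Thus 817·(-609) ≡ 1 (mod 2578); reducing, -609 mod 2578 = 1969.

1969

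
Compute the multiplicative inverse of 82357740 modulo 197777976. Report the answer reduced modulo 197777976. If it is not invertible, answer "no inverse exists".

Euclidean algorithm on 197777976, 82357740:
197777976 = 2*82357740 + 33062496
82357740 = 2*33062496 + 16232748
33062496 = 2*16232748 + 597000
16232748 = 27*597000 + 113748
597000 = 5*113748 + 28260
113748 = 4*28260 + 708
28260 = 39*708 + 648
708 = 1*648 + 60
648 = 10*60 + 48
60 = 1*48 + 12
48 = 4*12 + 0
The gcd is 12, not 1, hence no inverse exists.

no inverse exists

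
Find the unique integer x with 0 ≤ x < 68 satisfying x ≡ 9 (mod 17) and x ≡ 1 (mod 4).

Write x = 9 + 17·k. Then 17·k ≡ 1 − 9 ≡ 0 (mod 4).
Need 17⁻¹ mod 4. Extended Euclid on (4, 1):
4 = 4×1 + 0
17⁻¹ ≡ 1 (mod 4), so k ≡ 1·0 ≡ 0 (mod 4).
x = 9 + 17·0 = 9.

9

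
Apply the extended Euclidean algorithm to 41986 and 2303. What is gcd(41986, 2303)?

7

Apply Euclid's algorithm to 41986 and 2303:
41986 = 18*2303 + 532
2303 = 4*532 + 175
532 = 3*175 + 7
175 = 25*7 + 0
gcd(41986, 2303) = 7.
Express as a combination:
7 = 532 − 3·175
7 = −3·2303 + 13·532
7 = 13·41986 − 237·2303
So 7 = (13)·41986 + (-237)·2303.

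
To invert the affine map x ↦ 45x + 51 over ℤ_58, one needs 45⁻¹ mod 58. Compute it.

gcd(58, 45) by repeated division:
58 = 1×45 + 13
45 = 3×13 + 6
13 = 2×6 + 1
6 = 6×1 + 0
The gcd is 1. Working backward:
1 = 13 − 2·6
1 = −2·45 + 7·13
1 = 7·58 − 9·45
Hence 45⁻¹ ≡ -9 ≡ 49 (mod 58).

49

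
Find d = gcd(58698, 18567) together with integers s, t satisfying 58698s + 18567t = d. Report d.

9

Euclidean algorithm:
58698 = 3·18567 + 2997
18567 = 6·2997 + 585
2997 = 5·585 + 72
585 = 8·72 + 9
72 = 8·9 + 0
gcd(58698, 18567) = 9.
Express as a combination:
9 = 585 − 8·72
9 = −8·2997 + 41·585
9 = 41·18567 − 254·2997
9 = −254·58698 + 803·18567
So 9 = (-254)·58698 + (803)·18567.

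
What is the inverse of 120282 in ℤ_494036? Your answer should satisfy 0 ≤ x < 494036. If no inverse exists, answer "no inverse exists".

Compute gcd(120282, 494036):
494036 = 4*120282 + 12908
120282 = 9*12908 + 4110
12908 = 3*4110 + 578
4110 = 7*578 + 64
578 = 9*64 + 2
64 = 32*2 + 0
The gcd is 2, not 1, hence no inverse exists.

no inverse exists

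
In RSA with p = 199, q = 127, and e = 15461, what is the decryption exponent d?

6569

φ(n) = (p−1)(q−1) = 198·126 = 24948.
Need d with 15461·d ≡ 1 (mod 24948). Apply the extended Euclidean algorithm:
24948 = 1·15461 + 9487
15461 = 1·9487 + 5974
9487 = 1·5974 + 3513
5974 = 1·3513 + 2461
3513 = 1·2461 + 1052
2461 = 2·1052 + 357
1052 = 2·357 + 338
357 = 1·338 + 19
338 = 17·19 + 15
19 = 1·15 + 4
15 = 3·4 + 3
4 = 1·3 + 1
3 = 3·1 + 0
Back-substitute:
1 = 4 − 3
1 = −15 + 4·4
1 = 4·19 − 5·15
1 = −5·338 + 89·19
1 = 89·357 − 94·338
1 = −94·1052 + 277·357
1 = 277·2461 − 648·1052
1 = −648·3513 + 925·2461
1 = 925·5974 − 1573·3513
1 = −1573·9487 + 2498·5974
1 = 2498·15461 − 4071·9487
1 = −4071·24948 + 6569·15461
So 15461·6569 ≡ 1 (mod 24948), hence d = 6569.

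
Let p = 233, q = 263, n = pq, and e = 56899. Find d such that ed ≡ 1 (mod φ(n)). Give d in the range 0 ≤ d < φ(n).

φ(n) = (p−1)(q−1) = 232·262 = 60784.
Need d with 56899·d ≡ 1 (mod 60784). Apply the extended Euclidean algorithm:
60784 = 1×56899 + 3885
56899 = 14×3885 + 2509
3885 = 1×2509 + 1376
2509 = 1×1376 + 1133
1376 = 1×1133 + 243
1133 = 4×243 + 161
243 = 1×161 + 82
161 = 1×82 + 79
82 = 1×79 + 3
79 = 26×3 + 1
3 = 3×1 + 0
Back-substitute:
1 = 79 − 26·3
1 = −26·82 + 27·79
1 = 27·161 − 53·82
1 = −53·243 + 80·161
1 = 80·1133 − 373·243
1 = −373·1376 + 453·1133
1 = 453·2509 − 826·1376
1 = −826·3885 + 1279·2509
1 = 1279·56899 − 18732·3885
1 = −18732·60784 + 20011·56899
So 56899·20011 ≡ 1 (mod 60784), hence d = 20011.

20011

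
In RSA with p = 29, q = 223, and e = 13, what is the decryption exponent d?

2869

φ(n) = (p−1)(q−1) = 28·222 = 6216.
Need d with 13·d ≡ 1 (mod 6216). Apply the extended Euclidean algorithm:
6216 = 478*13 + 2
13 = 6*2 + 1
2 = 2*1 + 0
Back-substitute:
1 = 13 − 6·2
1 = −6·6216 + 2869·13
So 13·2869 ≡ 1 (mod 6216), hence d = 2869.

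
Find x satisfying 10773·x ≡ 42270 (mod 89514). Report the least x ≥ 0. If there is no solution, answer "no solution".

gcd(10773, 89514):
89514 = 8×10773 + 3330
10773 = 3×3330 + 783
3330 = 4×783 + 198
783 = 3×198 + 189
198 = 1×189 + 9
189 = 21×9 + 0
gcd = 9, but 9 ∤ 42270, so the congruence has no solution.

no solution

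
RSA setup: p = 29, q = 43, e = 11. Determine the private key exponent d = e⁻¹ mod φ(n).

107

φ(n) = (p−1)(q−1) = 28·42 = 1176.
Need d with 11·d ≡ 1 (mod 1176). Apply the extended Euclidean algorithm:
1176 = 106×11 + 10
11 = 1×10 + 1
10 = 10×1 + 0
Back-substitute:
1 = 11 − 10
1 = −1176 + 107·11
So 11·107 ≡ 1 (mod 1176), hence d = 107.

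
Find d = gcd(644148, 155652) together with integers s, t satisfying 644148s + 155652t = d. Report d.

Euclidean algorithm:
644148 = 4·155652 + 21540
155652 = 7·21540 + 4872
21540 = 4·4872 + 2052
4872 = 2·2052 + 768
2052 = 2·768 + 516
768 = 1·516 + 252
516 = 2·252 + 12
252 = 21·12 + 0
gcd(644148, 155652) = 12.
Working backward:
12 = 516 − 2·252
12 = −2·768 + 3·516
12 = 3·2052 − 8·768
12 = −8·4872 + 19·2052
12 = 19·21540 − 84·4872
12 = −84·155652 + 607·21540
12 = 607·644148 − 2512·155652
So 12 = (607)·644148 + (-2512)·155652.

12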